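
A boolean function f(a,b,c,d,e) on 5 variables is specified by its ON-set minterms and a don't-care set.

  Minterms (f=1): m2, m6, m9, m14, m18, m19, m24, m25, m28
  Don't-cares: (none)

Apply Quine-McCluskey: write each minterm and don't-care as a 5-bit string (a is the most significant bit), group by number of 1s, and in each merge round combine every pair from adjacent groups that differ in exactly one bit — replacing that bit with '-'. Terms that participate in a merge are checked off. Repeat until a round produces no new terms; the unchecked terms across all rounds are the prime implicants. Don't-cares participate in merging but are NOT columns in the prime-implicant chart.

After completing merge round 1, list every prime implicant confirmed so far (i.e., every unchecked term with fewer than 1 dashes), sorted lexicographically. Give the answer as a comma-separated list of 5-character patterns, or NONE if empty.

Round 0: 00010✓ 00110✓ 01001✓ 01110✓ 10010✓ 10011✓ 11000✓ 11001✓ 11100✓
Round 1: -0010 -1001 0-110 00-10 1001- 11-00 1100-
PIs = {-0010, -1001, 0-110, 00-10, 1001-, 11-00, 1100-}

NONE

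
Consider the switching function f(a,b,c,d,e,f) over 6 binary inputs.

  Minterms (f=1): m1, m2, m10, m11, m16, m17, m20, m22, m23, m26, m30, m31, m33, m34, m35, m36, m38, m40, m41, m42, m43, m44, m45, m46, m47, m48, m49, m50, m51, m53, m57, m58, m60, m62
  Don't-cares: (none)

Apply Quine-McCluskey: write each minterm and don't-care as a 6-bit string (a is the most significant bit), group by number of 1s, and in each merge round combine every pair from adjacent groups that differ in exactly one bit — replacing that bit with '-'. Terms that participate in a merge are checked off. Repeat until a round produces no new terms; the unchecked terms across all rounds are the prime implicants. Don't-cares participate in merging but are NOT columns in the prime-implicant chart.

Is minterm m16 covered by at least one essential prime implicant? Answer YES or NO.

size-2^0 implicants → 000001(✓)  000010(✓)  001010(✓)  001011(✓)  010000(✓)  010001(✓)  010100(✓)  010110(✓)  010111(✓)  011010(✓)  011110(✓)  011111(✓)  100001(✓)  100010(✓)  100011(✓)  100100(✓)  100110(✓)  101000(✓)  101001(✓)  101010(✓)  101011(✓)  101100(✓)  101101(✓)  101110(✓)  101111(✓)  110000(✓)  110001(✓)  110010(✓)  110011(✓)  110101(✓)  111001(✓)  111010(✓)  111100(✓)  111110(✓)
size-2^1 implicants → -00001(✓)  -00010(✓)  -01010(✓)  -01011(✓)  -10000(✓)  -10001(✓)  -11010(✓)  -11110(✓)  0-0001(✓)  0-1010(✓)  00-010(✓)  00101-(✓)  01-110(✓)  01-111(✓)  010-00  01000-(✓)  0101-0  01011-(✓)  011-10(✓)  01111-(✓)  1-0001(✓)  1-0010(✓)  1-0011(✓)  1-1001(✓)  1-1010(✓)  1-1100(✓)  1-1110(✓)  10-001(✓)  10-010(✓)  10-011(✓)  10-100(✓)  10-110(✓)  100-10(✓)  1000-1(✓)  10001-(✓)  1001-0(✓)  101-00(✓)  101-01(✓)  101-10(✓)  101-11(✓)  1010-0(✓)  1010-1(✓)  10100-(✓)  10101-(✓)  1011-0(✓)  1011-1(✓)  10110-(✓)  10111-(✓)  11-001(✓)  11-010(✓)  110-01  1100-0(✓)  1100-1(✓)  11000-(✓)  11001-(✓)  111-10(✓)  1111-0(✓)
size-2^2 implicants → --0001  --1010  -0-010  -0101-  -1000-  -11-10  01-11-  1--001  1--010  1-00-1  1-001-  1-1-10  1-11-0  10--10  10-0-1  10-01-  10-1-0  101--0(✓)  101--1(✓)  101-0-(✓)  101-1-(✓)  1010--(✓)  1011--(✓)  1100--
size-2^3 implicants → 101---
Unchecked terms (primes): --0001, --1010, -0-010, -0101-, -1000-, -11-10, 01-11-, 010-00, 0101-0, 1--001, 1--010, 1-00-1, 1-001-, 1-1-10, 1-11-0, 10--10, 10-0-1, 10-01-, 10-1-0, 101---, 110-01, 1100--
Minterm coverage:
  m1 ⊆ --0001 [E]
  m2 ⊆ -0-010 [E]
  m10 ⊆ --1010,-0-010,-0101-
  m11 ⊆ -0101- [E]
  m16 ⊆ -1000-,010-00
  m17 ⊆ --0001,-1000-
  m20 ⊆ 010-00,0101-0
  m22 ⊆ 01-11-,0101-0
  m23 ⊆ 01-11- [E]
  m26 ⊆ --1010,-11-10
  m30 ⊆ -11-10,01-11-
  m31 ⊆ 01-11- [E]
  m33 ⊆ --0001,1--001,1-00-1,10-0-1
  m34 ⊆ -0-010,1--010,1-001-,10--10,10-01-
  m35 ⊆ 1-00-1,1-001-,10-0-1,10-01-
  m36 ⊆ 10-1-0 [E]
  m38 ⊆ 10--10,10-1-0
  m40 ⊆ 101--- [E]
  m41 ⊆ 1--001,10-0-1,101---
  m42 ⊆ --1010,-0-010,-0101-,1--010,1-1-10,10--10,10-01-,101---
  m43 ⊆ -0101-,10-0-1,10-01-,101---
  m44 ⊆ 1-11-0,10-1-0,101---
  m45 ⊆ 101--- [E]
  m46 ⊆ 1-1-10,1-11-0,10--10,10-1-0,101---
  m47 ⊆ 101--- [E]
  m48 ⊆ -1000-,1100--
  m49 ⊆ --0001,-1000-,1--001,1-00-1,110-01,1100--
  m50 ⊆ 1--010,1-001-,1100--
  m51 ⊆ 1-00-1,1-001-,1100--
  m53 ⊆ 110-01 [E]
  m57 ⊆ 1--001 [E]
  m58 ⊆ --1010,-11-10,1--010,1-1-10
  m60 ⊆ 1-11-0 [E]
  m62 ⊆ -11-10,1-1-10,1-11-0
E = {--0001, -0-010, -0101-, 01-11-, 1--001, 1-11-0, 10-1-0, 101---, 110-01}

NO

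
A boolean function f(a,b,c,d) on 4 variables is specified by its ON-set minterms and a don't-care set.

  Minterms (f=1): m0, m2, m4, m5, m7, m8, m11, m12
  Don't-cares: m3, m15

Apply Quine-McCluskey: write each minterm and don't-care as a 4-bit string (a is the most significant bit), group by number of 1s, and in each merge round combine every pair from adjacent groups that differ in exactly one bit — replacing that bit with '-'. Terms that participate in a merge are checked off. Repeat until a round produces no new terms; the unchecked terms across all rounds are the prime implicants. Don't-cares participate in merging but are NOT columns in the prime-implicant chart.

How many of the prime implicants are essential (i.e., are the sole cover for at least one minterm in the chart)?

2

Round 0: 0000✓ 0010✓ 0011✓ 0100✓ 0101✓ 0111✓ 1000✓ 1011✓ 1100✓ 1111✓
Round 1: -000✓ -011✓ -100✓ -111✓ 0-00✓ 0-11✓ 00-0 001- 01-1 010- 1-00✓ 1-11✓
Round 2: --00 --11
PIs = {--00, --11, 00-0, 001-, 01-1, 010-}
Coverage chart:
  m0: --00,00-0
  m2: 00-0,001-
  m4: --00,010-
  m5: 01-1,010-
  m7: --11,01-1
  m8: --00 ←essential
  m11: --11 ←essential
  m12: --00 ←essential
Essential: --00, --11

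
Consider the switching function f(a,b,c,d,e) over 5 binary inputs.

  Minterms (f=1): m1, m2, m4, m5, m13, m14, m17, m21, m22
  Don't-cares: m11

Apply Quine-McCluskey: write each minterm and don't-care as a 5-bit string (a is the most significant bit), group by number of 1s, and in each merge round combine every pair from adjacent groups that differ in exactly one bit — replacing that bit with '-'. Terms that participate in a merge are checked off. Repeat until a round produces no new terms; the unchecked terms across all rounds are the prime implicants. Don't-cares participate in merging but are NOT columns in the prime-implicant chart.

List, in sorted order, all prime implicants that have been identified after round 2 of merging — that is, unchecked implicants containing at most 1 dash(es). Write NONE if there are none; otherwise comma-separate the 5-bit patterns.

size-2^0 implicants → 00001(✓)  00010  00100(✓)  00101(✓)  01011  01101(✓)  01110  10001(✓)  10101(✓)  10110
size-2^1 implicants → -0001(✓)  -0101(✓)  0-101  00-01(✓)  0010-  10-01(✓)
size-2^2 implicants → -0-01
Unchecked terms (primes): -0-01, 0-101, 00010, 0010-, 01011, 01110, 10110

0-101, 00010, 0010-, 01011, 01110, 10110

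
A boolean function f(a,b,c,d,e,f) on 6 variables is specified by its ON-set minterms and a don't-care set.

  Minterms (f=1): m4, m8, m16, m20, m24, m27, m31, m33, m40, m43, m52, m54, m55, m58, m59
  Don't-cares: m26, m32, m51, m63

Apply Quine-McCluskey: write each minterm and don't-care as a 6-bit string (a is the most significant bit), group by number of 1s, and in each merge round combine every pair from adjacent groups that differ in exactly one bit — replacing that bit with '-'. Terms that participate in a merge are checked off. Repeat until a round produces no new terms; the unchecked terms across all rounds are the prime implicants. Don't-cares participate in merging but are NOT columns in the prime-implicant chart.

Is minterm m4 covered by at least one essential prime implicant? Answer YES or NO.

YES

size-2^0 implicants → 000100(✓)  001000(✓)  010000(✓)  010100(✓)  011000(✓)  011010(✓)  011011(✓)  011111(✓)  100000(✓)  100001(✓)  101000(✓)  101011(✓)  110011(✓)  110100(✓)  110110(✓)  110111(✓)  111010(✓)  111011(✓)  111111(✓)
size-2^1 implicants → -01000  -10100  -11010(✓)  -11011(✓)  -11111(✓)  0-0100  0-1000  01-000  010-00  011-11(✓)  0110-0  01101-(✓)  1-1011  10-000  10000-  11-011(✓)  11-111(✓)  110-11(✓)  1101-0  11011-  111-11(✓)  11101-(✓)
size-2^2 implicants → -11-11  -1101-  11--11
Unchecked terms (primes): -01000, -10100, -11-11, -1101-, 0-0100, 0-1000, 01-000, 010-00, 0110-0, 1-1011, 10-000, 10000-, 11--11, 1101-0, 11011-
Minterm coverage:
  m4 ⊆ 0-0100 [E]
  m8 ⊆ -01000,0-1000
  m16 ⊆ 01-000,010-00
  m20 ⊆ -10100,0-0100,010-00
  m24 ⊆ 0-1000,01-000,0110-0
  m27 ⊆ -11-11,-1101-
  m31 ⊆ -11-11 [E]
  m33 ⊆ 10000- [E]
  m40 ⊆ -01000,10-000
  m43 ⊆ 1-1011 [E]
  m52 ⊆ -10100,1101-0
  m54 ⊆ 1101-0,11011-
  m55 ⊆ 11--11,11011-
  m58 ⊆ -1101- [E]
  m59 ⊆ -11-11,-1101-,1-1011,11--11
E = {-11-11, -1101-, 0-0100, 1-1011, 10000-}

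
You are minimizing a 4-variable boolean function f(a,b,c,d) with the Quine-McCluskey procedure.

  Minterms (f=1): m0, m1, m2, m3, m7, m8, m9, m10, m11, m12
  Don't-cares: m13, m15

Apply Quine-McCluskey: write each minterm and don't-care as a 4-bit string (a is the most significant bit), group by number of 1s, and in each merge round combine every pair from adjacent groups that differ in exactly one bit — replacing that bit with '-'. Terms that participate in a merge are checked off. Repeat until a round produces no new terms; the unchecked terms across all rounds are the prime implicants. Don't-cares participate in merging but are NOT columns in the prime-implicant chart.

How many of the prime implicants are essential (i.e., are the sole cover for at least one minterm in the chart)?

3

Round 0: 0000✓ 0001✓ 0010✓ 0011✓ 0111✓ 1000✓ 1001✓ 1010✓ 1011✓ 1100✓ 1101✓ 1111✓
Round 1: -000✓ -001✓ -010✓ -011✓ -111✓ 0-11✓ 00-0✓ 00-1✓ 000-✓ 001-✓ 1-00✓ 1-01✓ 1-11✓ 10-0✓ 10-1✓ 100-✓ 101-✓ 11-1✓ 110-✓
Round 2: --11 -0-0✓ -0-1✓ -00-✓ -01-✓ 00--✓ 1--1 1-0- 10--✓
Round 3: -0--
PIs = {--11, -0--, 1--1, 1-0-}
Coverage chart:
  m0: -0-- ←essential
  m1: -0-- ←essential
  m2: -0-- ←essential
  m3: --11,-0--
  m7: --11 ←essential
  m8: -0--,1-0-
  m9: -0--,1--1,1-0-
  m10: -0-- ←essential
  m11: --11,-0--,1--1
  m12: 1-0- ←essential
Essential: --11, -0--, 1-0-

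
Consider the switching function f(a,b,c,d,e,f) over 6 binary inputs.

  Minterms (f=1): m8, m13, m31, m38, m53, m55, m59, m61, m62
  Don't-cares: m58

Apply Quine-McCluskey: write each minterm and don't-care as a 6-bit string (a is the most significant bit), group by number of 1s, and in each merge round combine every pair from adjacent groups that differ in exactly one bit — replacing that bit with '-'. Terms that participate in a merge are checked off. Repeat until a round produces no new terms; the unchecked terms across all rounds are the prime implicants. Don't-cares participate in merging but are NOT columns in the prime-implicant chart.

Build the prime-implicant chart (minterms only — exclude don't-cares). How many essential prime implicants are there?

size-2^0 implicants → 001000  001101  011111  100110  110101(✓)  110111(✓)  111010(✓)  111011(✓)  111101(✓)  111110(✓)
size-2^1 implicants → 11-101  1101-1  111-10  11101-
Unchecked terms (primes): 001000, 001101, 011111, 100110, 11-101, 1101-1, 111-10, 11101-
Minterm coverage:
  m8 ⊆ 001000 [E]
  m13 ⊆ 001101 [E]
  m31 ⊆ 011111 [E]
  m38 ⊆ 100110 [E]
  m53 ⊆ 11-101,1101-1
  m55 ⊆ 1101-1 [E]
  m59 ⊆ 11101- [E]
  m61 ⊆ 11-101 [E]
  m62 ⊆ 111-10 [E]
E = {001000, 001101, 011111, 100110, 11-101, 1101-1, 111-10, 11101-}

8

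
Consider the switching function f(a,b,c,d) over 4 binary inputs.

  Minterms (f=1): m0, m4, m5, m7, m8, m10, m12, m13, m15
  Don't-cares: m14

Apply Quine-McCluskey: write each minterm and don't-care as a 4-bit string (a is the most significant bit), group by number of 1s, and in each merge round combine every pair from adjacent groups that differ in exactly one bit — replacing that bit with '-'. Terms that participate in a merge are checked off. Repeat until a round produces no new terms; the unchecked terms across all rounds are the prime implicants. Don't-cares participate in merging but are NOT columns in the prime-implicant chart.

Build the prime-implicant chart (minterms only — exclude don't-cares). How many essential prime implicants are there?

size-2^0 implicants → 0000(✓)  0100(✓)  0101(✓)  0111(✓)  1000(✓)  1010(✓)  1100(✓)  1101(✓)  1110(✓)  1111(✓)
size-2^1 implicants → -000(✓)  -100(✓)  -101(✓)  -111(✓)  0-00(✓)  01-1(✓)  010-(✓)  1-00(✓)  1-10(✓)  10-0(✓)  11-0(✓)  11-1(✓)  110-(✓)  111-(✓)
size-2^2 implicants → --00  -1-1  -10-  1--0  11--
Unchecked terms (primes): --00, -1-1, -10-, 1--0, 11--
Minterm coverage:
  m0 ⊆ --00 [E]
  m4 ⊆ --00,-10-
  m5 ⊆ -1-1,-10-
  m7 ⊆ -1-1 [E]
  m8 ⊆ --00,1--0
  m10 ⊆ 1--0 [E]
  m12 ⊆ --00,-10-,1--0,11--
  m13 ⊆ -1-1,-10-,11--
  m15 ⊆ -1-1,11--
E = {--00, -1-1, 1--0}

3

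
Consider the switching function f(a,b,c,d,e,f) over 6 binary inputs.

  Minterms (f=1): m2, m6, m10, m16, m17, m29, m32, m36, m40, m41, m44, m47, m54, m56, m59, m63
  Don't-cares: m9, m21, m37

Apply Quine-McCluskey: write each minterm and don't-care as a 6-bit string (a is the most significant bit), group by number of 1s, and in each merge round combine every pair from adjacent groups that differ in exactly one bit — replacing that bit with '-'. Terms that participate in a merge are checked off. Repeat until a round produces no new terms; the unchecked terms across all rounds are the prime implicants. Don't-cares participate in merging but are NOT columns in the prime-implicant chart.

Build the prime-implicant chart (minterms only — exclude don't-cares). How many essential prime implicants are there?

[col 0] 000010*, 000110*, 001001*, 001010*, 010000*, 010001*, 010101*, 011101*, 100000*, 100100*, 100101*, 101000*, 101001*, 101100*, 101111*, 110110, 111000*, 111011*, 111111*
[col 1] -01001, 00-010, 000-10, 01-101, 010-01, 01000-, 1-1000, 1-1111, 10-000*, 10-100*, 100-00*, 10010-, 101-00*, 10100-, 111-11
[col 2] 10--00
Prime implicants: -01001, 00-010, 000-10, 01-101, 010-01, 01000-, 1-1000, 1-1111, 10--00, 10010-, 10100-, 110110, 111-11
PI chart (minterm → PIs covering it):
  2 | 00-010,000-10
  6 | 000-10  (sole → essential)
  10 | 00-010  (sole → essential)
  16 | 01000-  (sole → essential)
  17 | 010-01,01000-
  29 | 01-101  (sole → essential)
  32 | 10--00  (sole → essential)
  36 | 10--00,10010-
  40 | 1-1000,10--00,10100-
  41 | -01001,10100-
  44 | 10--00  (sole → essential)
  47 | 1-1111  (sole → essential)
  54 | 110110  (sole → essential)
  56 | 1-1000  (sole → essential)
  59 | 111-11  (sole → essential)
  63 | 1-1111,111-11
Essential prime implicants: 00-010, 000-10, 01-101, 01000-, 1-1000, 1-1111, 10--00, 110110, 111-11

9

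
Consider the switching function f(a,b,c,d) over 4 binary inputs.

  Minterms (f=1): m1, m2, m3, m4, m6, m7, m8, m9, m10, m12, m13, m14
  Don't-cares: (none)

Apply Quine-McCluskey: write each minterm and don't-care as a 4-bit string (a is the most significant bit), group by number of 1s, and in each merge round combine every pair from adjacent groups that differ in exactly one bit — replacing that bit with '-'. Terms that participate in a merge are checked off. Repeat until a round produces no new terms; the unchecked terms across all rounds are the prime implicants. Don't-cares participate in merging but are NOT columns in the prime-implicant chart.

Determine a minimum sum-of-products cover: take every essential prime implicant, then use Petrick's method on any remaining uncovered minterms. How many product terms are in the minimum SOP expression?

size-2^0 implicants → 0001(✓)  0010(✓)  0011(✓)  0100(✓)  0110(✓)  0111(✓)  1000(✓)  1001(✓)  1010(✓)  1100(✓)  1101(✓)  1110(✓)
size-2^1 implicants → -001  -010(✓)  -100(✓)  -110(✓)  0-10(✓)  0-11(✓)  00-1  001-(✓)  01-0(✓)  011-(✓)  1-00(✓)  1-01(✓)  1-10(✓)  10-0(✓)  100-(✓)  11-0(✓)  110-(✓)
size-2^2 implicants → --10  -1-0  0-1-  1--0  1-0-
Unchecked terms (primes): --10, -001, -1-0, 0-1-, 00-1, 1--0, 1-0-
Minterm coverage:
  m1 ⊆ -001,00-1
  m2 ⊆ --10,0-1-
  m3 ⊆ 0-1-,00-1
  m4 ⊆ -1-0 [E]
  m6 ⊆ --10,-1-0,0-1-
  m7 ⊆ 0-1- [E]
  m8 ⊆ 1--0,1-0-
  m9 ⊆ -001,1-0-
  m10 ⊆ --10,1--0
  m12 ⊆ -1-0,1--0,1-0-
  m13 ⊆ 1-0- [E]
  m14 ⊆ --10,-1-0,1--0
E = {-1-0, 0-1-, 1-0-}
Petrick residual → --10, -001
Cover = cd' + b'c'd + bd' + a'c + ac'  |cover|=5

5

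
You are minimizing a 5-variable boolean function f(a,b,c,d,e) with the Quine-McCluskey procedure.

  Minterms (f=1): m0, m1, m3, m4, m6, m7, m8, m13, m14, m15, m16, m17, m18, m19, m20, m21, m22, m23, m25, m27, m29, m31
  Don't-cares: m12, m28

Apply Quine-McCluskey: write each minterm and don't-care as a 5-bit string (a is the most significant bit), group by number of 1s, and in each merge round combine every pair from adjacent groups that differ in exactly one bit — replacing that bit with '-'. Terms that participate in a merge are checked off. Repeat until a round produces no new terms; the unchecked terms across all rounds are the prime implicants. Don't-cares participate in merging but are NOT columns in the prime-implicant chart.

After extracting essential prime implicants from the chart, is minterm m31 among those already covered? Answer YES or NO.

YES

size-2^0 implicants → 00000(✓)  00001(✓)  00011(✓)  00100(✓)  00110(✓)  00111(✓)  01000(✓)  01100(✓)  01101(✓)  01110(✓)  01111(✓)  10000(✓)  10001(✓)  10010(✓)  10011(✓)  10100(✓)  10101(✓)  10110(✓)  10111(✓)  11001(✓)  11011(✓)  11100(✓)  11101(✓)  11111(✓)
size-2^1 implicants → -0000(✓)  -0001(✓)  -0011(✓)  -0100(✓)  -0110(✓)  -0111(✓)  -1100(✓)  -1101(✓)  -1111(✓)  0-000(✓)  0-100(✓)  0-110(✓)  0-111(✓)  00-00(✓)  00-11(✓)  000-1(✓)  0000-(✓)  001-0(✓)  0011-(✓)  01-00(✓)  011-0(✓)  011-1(✓)  0110-(✓)  0111-(✓)  1-001(✓)  1-011(✓)  1-100(✓)  1-101(✓)  1-111(✓)  10-00(✓)  10-01(✓)  10-10(✓)  10-11(✓)  100-0(✓)  100-1(✓)  1000-(✓)  1001-(✓)  101-0(✓)  101-1(✓)  1010-(✓)  1011-(✓)  11-01(✓)  11-11(✓)  110-1(✓)  111-1(✓)  1110-(✓)
size-2^2 implicants → --100  --111  -0-00  -0-11  -00-1  -000-  -01-0  -011-  -11-1  -110-  0--00  0-1-0  0-11-  011--  1--01(✓)  1--11(✓)  1-0-1(✓)  1-1-1(✓)  1-10-  10--0(✓)  10--1(✓)  10-0-(✓)  10-1-(✓)  100--(✓)  101--(✓)  11--1(✓)
size-2^3 implicants → 1---1  10---
Unchecked terms (primes): --100, --111, -0-00, -0-11, -00-1, -000-, -01-0, -011-, -11-1, -110-, 0--00, 0-1-0, 0-11-, 011--, 1---1, 1-10-, 10---
Minterm coverage:
  m0 ⊆ -0-00,-000-,0--00
  m1 ⊆ -00-1,-000-
  m3 ⊆ -0-11,-00-1
  m4 ⊆ --100,-0-00,-01-0,0--00,0-1-0
  m6 ⊆ -01-0,-011-,0-1-0,0-11-
  m7 ⊆ --111,-0-11,-011-,0-11-
  m8 ⊆ 0--00 [E]
  m13 ⊆ -11-1,-110-,011--
  m14 ⊆ 0-1-0,0-11-,011--
  m15 ⊆ --111,-11-1,0-11-,011--
  m16 ⊆ -0-00,-000-,10---
  m17 ⊆ -00-1,-000-,1---1,10---
  m18 ⊆ 10--- [E]
  m19 ⊆ -0-11,-00-1,1---1,10---
  m20 ⊆ --100,-0-00,-01-0,1-10-,10---
  m21 ⊆ 1---1,1-10-,10---
  m22 ⊆ -01-0,-011-,10---
  m23 ⊆ --111,-0-11,-011-,1---1,10---
  m25 ⊆ 1---1 [E]
  m27 ⊆ 1---1 [E]
  m29 ⊆ -11-1,-110-,1---1,1-10-
  m31 ⊆ --111,-11-1,1---1
E = {0--00, 1---1, 10---}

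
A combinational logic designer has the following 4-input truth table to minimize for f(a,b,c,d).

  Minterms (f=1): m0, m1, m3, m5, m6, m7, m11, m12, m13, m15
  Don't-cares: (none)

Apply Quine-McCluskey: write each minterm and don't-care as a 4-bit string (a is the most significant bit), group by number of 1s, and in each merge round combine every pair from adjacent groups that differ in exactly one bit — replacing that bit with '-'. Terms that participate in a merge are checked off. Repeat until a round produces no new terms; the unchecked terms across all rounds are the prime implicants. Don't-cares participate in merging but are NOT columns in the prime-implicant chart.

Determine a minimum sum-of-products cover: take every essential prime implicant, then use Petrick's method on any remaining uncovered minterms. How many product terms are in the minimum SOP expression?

5

Round 0: 0000✓ 0001✓ 0011✓ 0101✓ 0110✓ 0111✓ 1011✓ 1100✓ 1101✓ 1111✓
Round 1: -011✓ -101✓ -111✓ 0-01✓ 0-11✓ 00-1✓ 000- 01-1✓ 011- 1-11✓ 11-1✓ 110-
Round 2: --11 -1-1 0--1
PIs = {--11, -1-1, 0--1, 000-, 011-, 110-}
Coverage chart:
  m0: 000- ←essential
  m1: 0--1,000-
  m3: --11,0--1
  m5: -1-1,0--1
  m6: 011- ←essential
  m7: --11,-1-1,0--1,011-
  m11: --11 ←essential
  m12: 110- ←essential
  m13: -1-1,110-
  m15: --11,-1-1
Essential: --11, 000-, 011-, 110-
Petrick residual → -1-1
Min cover (5 terms): cd + bd + a'b'c' + a'bc + abc'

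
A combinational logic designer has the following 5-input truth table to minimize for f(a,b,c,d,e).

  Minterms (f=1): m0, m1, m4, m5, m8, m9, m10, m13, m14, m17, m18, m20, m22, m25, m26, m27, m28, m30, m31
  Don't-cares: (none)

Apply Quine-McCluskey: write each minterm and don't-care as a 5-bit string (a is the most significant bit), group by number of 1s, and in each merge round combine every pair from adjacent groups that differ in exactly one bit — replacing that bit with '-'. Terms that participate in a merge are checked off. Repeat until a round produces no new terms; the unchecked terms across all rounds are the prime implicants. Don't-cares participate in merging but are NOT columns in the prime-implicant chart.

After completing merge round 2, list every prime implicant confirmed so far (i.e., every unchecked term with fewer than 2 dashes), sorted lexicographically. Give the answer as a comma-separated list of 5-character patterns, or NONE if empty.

-0100, 010-0, 110-1

[col 0] 00000*, 00001*, 00100*, 00101*, 01000*, 01001*, 01010*, 01101*, 01110*, 10001*, 10010*, 10100*, 10110*, 11001*, 11010*, 11011*, 11100*, 11110*, 11111*
[col 1] -0001*, -0100, -1001*, -1010*, -1110*, 0-000*, 0-001*, 0-101*, 00-00*, 00-01*, 0000-*, 0010-*, 01-01*, 01-10*, 010-0, 0100-*, 1-001*, 1-010*, 1-100*, 1-110*, 10-10*, 101-0*, 11-10*, 11-11*, 110-1, 1101-*, 111-0*, 1111-*
[col 2] --001, -1-10, 0--01, 0-00-, 00-0-, 1--10, 1-1-0, 11-1-
Prime implicants: --001, -0100, -1-10, 0--01, 0-00-, 00-0-, 010-0, 1--10, 1-1-0, 11-1-, 110-1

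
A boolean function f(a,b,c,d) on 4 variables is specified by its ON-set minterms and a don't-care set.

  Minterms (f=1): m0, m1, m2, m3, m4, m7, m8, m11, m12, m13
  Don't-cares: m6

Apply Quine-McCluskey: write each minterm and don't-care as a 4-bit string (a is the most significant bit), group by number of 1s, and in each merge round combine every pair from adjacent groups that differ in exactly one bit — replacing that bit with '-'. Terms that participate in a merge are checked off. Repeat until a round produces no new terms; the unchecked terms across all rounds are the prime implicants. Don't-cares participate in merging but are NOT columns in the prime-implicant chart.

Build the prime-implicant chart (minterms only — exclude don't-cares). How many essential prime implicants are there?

size-2^0 implicants → 0000(✓)  0001(✓)  0010(✓)  0011(✓)  0100(✓)  0110(✓)  0111(✓)  1000(✓)  1011(✓)  1100(✓)  1101(✓)
size-2^1 implicants → -000(✓)  -011  -100(✓)  0-00(✓)  0-10(✓)  0-11(✓)  00-0(✓)  00-1(✓)  000-(✓)  001-(✓)  01-0(✓)  011-(✓)  1-00(✓)  110-
size-2^2 implicants → --00  0--0  0-1-  00--
Unchecked terms (primes): --00, -011, 0--0, 0-1-, 00--, 110-
Minterm coverage:
  m0 ⊆ --00,0--0,00--
  m1 ⊆ 00-- [E]
  m2 ⊆ 0--0,0-1-,00--
  m3 ⊆ -011,0-1-,00--
  m4 ⊆ --00,0--0
  m7 ⊆ 0-1- [E]
  m8 ⊆ --00 [E]
  m11 ⊆ -011 [E]
  m12 ⊆ --00,110-
  m13 ⊆ 110- [E]
E = {--00, -011, 0-1-, 00--, 110-}

5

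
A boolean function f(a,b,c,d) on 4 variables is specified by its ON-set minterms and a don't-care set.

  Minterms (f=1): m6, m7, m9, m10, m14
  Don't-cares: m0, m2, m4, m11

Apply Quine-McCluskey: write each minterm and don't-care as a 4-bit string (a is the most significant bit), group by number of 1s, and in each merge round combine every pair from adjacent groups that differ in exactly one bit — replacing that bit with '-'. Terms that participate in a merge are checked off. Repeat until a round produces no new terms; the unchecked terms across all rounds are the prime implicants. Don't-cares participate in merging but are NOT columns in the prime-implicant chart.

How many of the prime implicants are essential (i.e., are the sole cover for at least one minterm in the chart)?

Round 0: 0000✓ 0010✓ 0100✓ 0110✓ 0111✓ 1001✓ 1010✓ 1011✓ 1110✓
Round 1: -010✓ -110✓ 0-00✓ 0-10✓ 00-0✓ 01-0✓ 011- 1-10✓ 10-1 101-
Round 2: --10 0--0
PIs = {--10, 0--0, 011-, 10-1, 101-}
Coverage chart:
  m6: --10,0--0,011-
  m7: 011- ←essential
  m9: 10-1 ←essential
  m10: --10,101-
  m14: --10 ←essential
Essential: --10, 011-, 10-1

3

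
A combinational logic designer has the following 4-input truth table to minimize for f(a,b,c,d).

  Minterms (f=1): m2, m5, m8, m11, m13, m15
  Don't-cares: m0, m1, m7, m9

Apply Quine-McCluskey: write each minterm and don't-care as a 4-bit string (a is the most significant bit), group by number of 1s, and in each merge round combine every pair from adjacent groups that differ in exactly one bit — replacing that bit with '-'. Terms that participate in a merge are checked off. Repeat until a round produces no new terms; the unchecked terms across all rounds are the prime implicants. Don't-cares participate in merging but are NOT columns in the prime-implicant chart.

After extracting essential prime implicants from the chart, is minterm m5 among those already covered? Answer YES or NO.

NO

[col 0] 0000*, 0001*, 0010*, 0101*, 0111*, 1000*, 1001*, 1011*, 1101*, 1111*
[col 1] -000*, -001*, -101*, -111*, 0-01*, 00-0, 000-*, 01-1*, 1-01*, 1-11*, 10-1*, 100-*, 11-1*
[col 2] --01, -00-, -1-1, 1--1
Prime implicants: --01, -00-, -1-1, 00-0, 1--1
PI chart (minterm → PIs covering it):
  2 | 00-0  (sole → essential)
  5 | --01,-1-1
  8 | -00-  (sole → essential)
  11 | 1--1  (sole → essential)
  13 | --01,-1-1,1--1
  15 | -1-1,1--1
Essential prime implicants: -00-, 00-0, 1--1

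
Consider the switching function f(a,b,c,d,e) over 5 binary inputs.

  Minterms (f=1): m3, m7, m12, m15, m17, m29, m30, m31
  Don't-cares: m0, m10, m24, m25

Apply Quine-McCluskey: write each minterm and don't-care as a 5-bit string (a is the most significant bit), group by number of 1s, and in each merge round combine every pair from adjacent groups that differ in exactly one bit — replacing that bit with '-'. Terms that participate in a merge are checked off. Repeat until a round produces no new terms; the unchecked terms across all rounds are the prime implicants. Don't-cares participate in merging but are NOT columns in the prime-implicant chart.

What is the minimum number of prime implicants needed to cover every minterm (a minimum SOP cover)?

6

size-2^0 implicants → 00000  00011(✓)  00111(✓)  01010  01100  01111(✓)  10001(✓)  11000(✓)  11001(✓)  11101(✓)  11110(✓)  11111(✓)
size-2^1 implicants → -1111  0-111  00-11  1-001  11-01  1100-  111-1  1111-
Unchecked terms (primes): -1111, 0-111, 00-11, 00000, 01010, 01100, 1-001, 11-01, 1100-, 111-1, 1111-
Minterm coverage:
  m3 ⊆ 00-11 [E]
  m7 ⊆ 0-111,00-11
  m12 ⊆ 01100 [E]
  m15 ⊆ -1111,0-111
  m17 ⊆ 1-001 [E]
  m29 ⊆ 11-01,111-1
  m30 ⊆ 1111- [E]
  m31 ⊆ -1111,111-1,1111-
E = {00-11, 01100, 1-001, 1111-}
Petrick residual → -1111, 11-01
Cover = bcde + a'b'de + a'bcd'e' + ac'd'e + abd'e + abcd  |cover|=6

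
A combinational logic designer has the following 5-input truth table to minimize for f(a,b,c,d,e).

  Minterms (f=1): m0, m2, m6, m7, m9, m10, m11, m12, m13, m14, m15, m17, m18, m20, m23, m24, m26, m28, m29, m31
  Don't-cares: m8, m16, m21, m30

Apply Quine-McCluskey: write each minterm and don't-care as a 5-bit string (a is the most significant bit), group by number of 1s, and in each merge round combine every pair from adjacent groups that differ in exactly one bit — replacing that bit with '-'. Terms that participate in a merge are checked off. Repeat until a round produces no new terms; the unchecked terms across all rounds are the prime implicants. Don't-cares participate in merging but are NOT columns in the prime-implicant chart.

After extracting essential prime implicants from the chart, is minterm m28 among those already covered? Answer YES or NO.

Round 0: 00000✓ 00010✓ 00110✓ 00111✓ 01000✓ 01001✓ 01010✓ 01011✓ 01100✓ 01101✓ 01110✓ 01111✓ 10000✓ 10001✓ 10010✓ 10100✓ 10101✓ 10111✓ 11000✓ 11010✓ 11100✓ 11101✓ 11110✓ 11111✓
Round 1: -0000✓ -0010✓ -0111✓ -1000✓ -1010✓ -1100✓ -1101✓ -1110✓ -1111✓ 0-000✓ 0-010✓ 0-110✓ 0-111✓ 00-10✓ 000-0✓ 0011-✓ 01-00✓ 01-01✓ 01-10✓ 01-11✓ 010-0✓ 010-1✓ 0100-✓ 0101-✓ 011-0✓ 011-1✓ 0110-✓ 0111-✓ 1-000✓ 1-010✓ 1-100✓ 1-101✓ 1-111✓ 10-00✓ 10-01✓ 100-0✓ 1000-✓ 101-1✓ 1010-✓ 11-00✓ 11-10✓ 110-0✓ 111-0✓ 111-1✓ 1110-✓ 1111-✓
Round 2: --000✓ --010✓ --111 -00-0✓ -1-00✓ -1-10✓ -10-0✓ -11-0✓ -11-1✓ -110-✓ -111-✓ 0--10 0-0-0✓ 0-11- 01--0✓ 01--1✓ 01-0-✓ 01-1-✓ 010--✓ 011--✓ 1--00 1-0-0✓ 1-1-1 1-10- 10-0- 11--0✓ 111--✓
Round 3: --0-0 -1--0 -11-- 01---
PIs = {--0-0, --111, -1--0, -11--, 0--10, 0-11-, 01---, 1--00, 1-1-1, 1-10-, 10-0-}
Coverage chart:
  m0: --0-0 ←essential
  m2: --0-0,0--10
  m6: 0--10,0-11-
  m7: --111,0-11-
  m9: 01--- ←essential
  m10: --0-0,-1--0,0--10,01---
  m11: 01--- ←essential
  m12: -1--0,-11--,01---
  m13: -11--,01---
  m14: -1--0,-11--,0--10,0-11-,01---
  m15: --111,-11--,0-11-,01---
  m17: 10-0- ←essential
  m18: --0-0 ←essential
  m20: 1--00,1-10-,10-0-
  m23: --111,1-1-1
  m24: --0-0,-1--0,1--00
  m26: --0-0,-1--0
  m28: -1--0,-11--,1--00,1-10-
  m29: -11--,1-1-1,1-10-
  m31: --111,-11--,1-1-1
Essential: --0-0, 01---, 10-0-

NO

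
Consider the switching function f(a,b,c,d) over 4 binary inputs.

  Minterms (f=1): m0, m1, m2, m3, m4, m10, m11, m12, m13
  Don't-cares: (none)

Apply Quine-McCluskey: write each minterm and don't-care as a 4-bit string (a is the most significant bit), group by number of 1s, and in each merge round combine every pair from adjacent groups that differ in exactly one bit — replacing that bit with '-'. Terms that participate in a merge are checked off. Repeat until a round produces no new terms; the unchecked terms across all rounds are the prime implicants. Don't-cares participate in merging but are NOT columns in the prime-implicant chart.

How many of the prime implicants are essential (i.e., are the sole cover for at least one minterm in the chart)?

[col 0] 0000*, 0001*, 0010*, 0011*, 0100*, 1010*, 1011*, 1100*, 1101*
[col 1] -010*, -011*, -100, 0-00, 00-0*, 00-1*, 000-*, 001-*, 101-*, 110-
[col 2] -01-, 00--
Prime implicants: -01-, -100, 0-00, 00--, 110-
PI chart (minterm → PIs covering it):
  0 | 0-00,00--
  1 | 00--  (sole → essential)
  2 | -01-,00--
  3 | -01-,00--
  4 | -100,0-00
  10 | -01-  (sole → essential)
  11 | -01-  (sole → essential)
  12 | -100,110-
  13 | 110-  (sole → essential)
Essential prime implicants: -01-, 00--, 110-

3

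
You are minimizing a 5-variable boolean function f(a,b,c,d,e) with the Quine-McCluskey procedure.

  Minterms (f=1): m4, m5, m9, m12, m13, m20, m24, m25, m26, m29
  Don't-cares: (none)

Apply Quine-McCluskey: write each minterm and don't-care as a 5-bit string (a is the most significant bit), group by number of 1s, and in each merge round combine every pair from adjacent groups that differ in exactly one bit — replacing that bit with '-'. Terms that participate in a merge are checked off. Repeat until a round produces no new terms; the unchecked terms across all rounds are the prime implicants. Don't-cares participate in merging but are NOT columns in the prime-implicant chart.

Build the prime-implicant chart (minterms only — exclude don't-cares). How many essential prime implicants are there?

Round 0: 00100✓ 00101✓ 01001✓ 01100✓ 01101✓ 10100✓ 11000✓ 11001✓ 11010✓ 11101✓
Round 1: -0100 -1001✓ -1101✓ 0-100✓ 0-101✓ 0010-✓ 01-01✓ 0110-✓ 11-01✓ 110-0 1100-
Round 2: -1-01 0-10-
PIs = {-0100, -1-01, 0-10-, 110-0, 1100-}
Coverage chart:
  m4: -0100,0-10-
  m5: 0-10- ←essential
  m9: -1-01 ←essential
  m12: 0-10- ←essential
  m13: -1-01,0-10-
  m20: -0100 ←essential
  m24: 110-0,1100-
  m25: -1-01,1100-
  m26: 110-0 ←essential
  m29: -1-01 ←essential
Essential: -0100, -1-01, 0-10-, 110-0

4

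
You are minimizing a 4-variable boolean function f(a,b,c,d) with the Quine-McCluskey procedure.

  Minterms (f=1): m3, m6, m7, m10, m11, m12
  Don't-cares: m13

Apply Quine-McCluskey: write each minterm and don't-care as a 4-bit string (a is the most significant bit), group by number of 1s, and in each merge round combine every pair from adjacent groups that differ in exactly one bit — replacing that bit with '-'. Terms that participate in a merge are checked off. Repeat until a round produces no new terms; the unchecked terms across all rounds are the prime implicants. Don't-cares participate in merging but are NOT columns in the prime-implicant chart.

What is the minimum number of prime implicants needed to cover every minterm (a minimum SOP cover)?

4

size-2^0 implicants → 0011(✓)  0110(✓)  0111(✓)  1010(✓)  1011(✓)  1100(✓)  1101(✓)
size-2^1 implicants → -011  0-11  011-  101-  110-
Unchecked terms (primes): -011, 0-11, 011-, 101-, 110-
Minterm coverage:
  m3 ⊆ -011,0-11
  m6 ⊆ 011- [E]
  m7 ⊆ 0-11,011-
  m10 ⊆ 101- [E]
  m11 ⊆ -011,101-
  m12 ⊆ 110- [E]
E = {011-, 101-, 110-}
Petrick residual → -011
Cover = b'cd + a'bc + ab'c + abc'  |cover|=4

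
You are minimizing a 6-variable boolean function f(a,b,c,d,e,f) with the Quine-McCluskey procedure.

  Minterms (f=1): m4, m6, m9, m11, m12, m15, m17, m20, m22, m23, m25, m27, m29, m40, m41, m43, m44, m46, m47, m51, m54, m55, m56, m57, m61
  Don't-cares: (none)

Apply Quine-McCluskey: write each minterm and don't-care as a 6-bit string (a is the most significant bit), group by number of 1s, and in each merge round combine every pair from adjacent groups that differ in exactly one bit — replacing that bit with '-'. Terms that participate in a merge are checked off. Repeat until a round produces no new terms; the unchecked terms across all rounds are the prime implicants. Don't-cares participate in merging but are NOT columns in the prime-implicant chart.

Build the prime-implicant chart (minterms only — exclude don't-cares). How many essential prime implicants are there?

8

size-2^0 implicants → 000100(✓)  000110(✓)  001001(✓)  001011(✓)  001100(✓)  001111(✓)  010001(✓)  010100(✓)  010110(✓)  010111(✓)  011001(✓)  011011(✓)  011101(✓)  101000(✓)  101001(✓)  101011(✓)  101100(✓)  101110(✓)  101111(✓)  110011(✓)  110110(✓)  110111(✓)  111000(✓)  111001(✓)  111101(✓)
size-2^1 implicants → -01001(✓)  -01011(✓)  -01100  -01111(✓)  -10110(✓)  -10111(✓)  -11001(✓)  -11101(✓)  0-0100(✓)  0-0110(✓)  0-1001(✓)  0-1011(✓)  00-100  0001-0(✓)  001-11(✓)  0010-1(✓)  01-001  0101-0(✓)  01011-(✓)  011-01(✓)  0110-1(✓)  1-1000(✓)  1-1001(✓)  101-00  101-11(✓)  1010-1(✓)  10100-(✓)  1011-0  10111-  110-11  11011-(✓)  111-01(✓)  11100-(✓)
size-2^2 implicants → --1001  -01-11  -010-1  -1011-  -11-01  0-01-0  0-10-1  1-100-
Unchecked terms (primes): --1001, -01-11, -010-1, -01100, -1011-, -11-01, 0-01-0, 0-10-1, 00-100, 01-001, 1-100-, 101-00, 1011-0, 10111-, 110-11
Minterm coverage:
  m4 ⊆ 0-01-0,00-100
  m6 ⊆ 0-01-0 [E]
  m9 ⊆ --1001,-010-1,0-10-1
  m11 ⊆ -01-11,-010-1,0-10-1
  m12 ⊆ -01100,00-100
  m15 ⊆ -01-11 [E]
  m17 ⊆ 01-001 [E]
  m20 ⊆ 0-01-0 [E]
  m22 ⊆ -1011-,0-01-0
  m23 ⊆ -1011- [E]
  m25 ⊆ --1001,-11-01,0-10-1,01-001
  m27 ⊆ 0-10-1 [E]
  m29 ⊆ -11-01 [E]
  m40 ⊆ 1-100-,101-00
  m41 ⊆ --1001,-010-1,1-100-
  m43 ⊆ -01-11,-010-1
  m44 ⊆ -01100,101-00,1011-0
  m46 ⊆ 1011-0,10111-
  m47 ⊆ -01-11,10111-
  m51 ⊆ 110-11 [E]
  m54 ⊆ -1011- [E]
  m55 ⊆ -1011-,110-11
  m56 ⊆ 1-100- [E]
  m57 ⊆ --1001,-11-01,1-100-
  m61 ⊆ -11-01 [E]
E = {-01-11, -1011-, -11-01, 0-01-0, 0-10-1, 01-001, 1-100-, 110-11}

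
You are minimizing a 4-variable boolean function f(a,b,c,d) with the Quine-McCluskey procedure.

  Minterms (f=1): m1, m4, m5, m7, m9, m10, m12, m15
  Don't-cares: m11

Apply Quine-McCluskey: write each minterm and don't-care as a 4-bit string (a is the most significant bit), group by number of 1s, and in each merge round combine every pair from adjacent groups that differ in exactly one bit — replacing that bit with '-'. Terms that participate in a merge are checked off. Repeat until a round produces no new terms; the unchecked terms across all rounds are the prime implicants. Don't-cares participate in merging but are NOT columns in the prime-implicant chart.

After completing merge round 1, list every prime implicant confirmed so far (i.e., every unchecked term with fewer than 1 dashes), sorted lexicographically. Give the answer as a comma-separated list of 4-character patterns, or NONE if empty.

size-2^0 implicants → 0001(✓)  0100(✓)  0101(✓)  0111(✓)  1001(✓)  1010(✓)  1011(✓)  1100(✓)  1111(✓)
size-2^1 implicants → -001  -100  -111  0-01  01-1  010-  1-11  10-1  101-
Unchecked terms (primes): -001, -100, -111, 0-01, 01-1, 010-, 1-11, 10-1, 101-

NONE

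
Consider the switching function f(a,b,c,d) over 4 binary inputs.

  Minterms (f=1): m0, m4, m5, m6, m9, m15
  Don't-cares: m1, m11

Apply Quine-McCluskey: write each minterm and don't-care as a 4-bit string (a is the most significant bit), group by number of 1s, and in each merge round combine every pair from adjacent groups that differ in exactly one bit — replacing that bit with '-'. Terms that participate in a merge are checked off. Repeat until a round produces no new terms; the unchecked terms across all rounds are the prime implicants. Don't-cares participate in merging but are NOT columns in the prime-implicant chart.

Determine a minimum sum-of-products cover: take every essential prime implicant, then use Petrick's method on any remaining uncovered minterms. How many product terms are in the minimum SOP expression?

size-2^0 implicants → 0000(✓)  0001(✓)  0100(✓)  0101(✓)  0110(✓)  1001(✓)  1011(✓)  1111(✓)
size-2^1 implicants → -001  0-00(✓)  0-01(✓)  000-(✓)  01-0  010-(✓)  1-11  10-1
size-2^2 implicants → 0-0-
Unchecked terms (primes): -001, 0-0-, 01-0, 1-11, 10-1
Minterm coverage:
  m0 ⊆ 0-0- [E]
  m4 ⊆ 0-0-,01-0
  m5 ⊆ 0-0- [E]
  m6 ⊆ 01-0 [E]
  m9 ⊆ -001,10-1
  m15 ⊆ 1-11 [E]
E = {0-0-, 01-0, 1-11}
Petrick residual → -001
Cover = b'c'd + a'c' + a'bd' + acd  |cover|=4

4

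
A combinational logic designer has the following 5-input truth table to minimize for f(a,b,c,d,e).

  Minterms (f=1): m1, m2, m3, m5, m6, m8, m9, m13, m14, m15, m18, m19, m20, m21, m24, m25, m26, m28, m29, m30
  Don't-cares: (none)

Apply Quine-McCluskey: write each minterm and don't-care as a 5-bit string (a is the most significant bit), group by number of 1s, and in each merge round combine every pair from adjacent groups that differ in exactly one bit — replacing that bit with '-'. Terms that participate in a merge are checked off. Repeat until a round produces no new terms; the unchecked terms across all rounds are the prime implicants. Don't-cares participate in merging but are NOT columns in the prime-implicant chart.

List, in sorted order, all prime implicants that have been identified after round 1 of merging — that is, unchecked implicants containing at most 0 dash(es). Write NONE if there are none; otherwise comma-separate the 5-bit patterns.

[col 0] 00001*, 00010*, 00011*, 00101*, 00110*, 01000*, 01001*, 01101*, 01110*, 01111*, 10010*, 10011*, 10100*, 10101*, 11000*, 11001*, 11010*, 11100*, 11101*, 11110*
[col 1] -0010*, -0011*, -0101*, -1000*, -1001*, -1101*, -1110, 0-001*, 0-101*, 0-110, 00-01*, 00-10, 000-1, 0001-*, 01-01*, 0100-*, 011-1, 0111-, 1-010, 1-100*, 1-101*, 1001-*, 1010-*, 11-00*, 11-01*, 11-10*, 110-0*, 1100-*, 111-0*, 1110-*
[col 2] --101, -001-, -1-01, -100-, 0--01, 1-10-, 11--0, 11-0-
Prime implicants: --101, -001-, -1-01, -100-, -1110, 0--01, 0-110, 00-10, 000-1, 011-1, 0111-, 1-010, 1-10-, 11--0, 11-0-

NONE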